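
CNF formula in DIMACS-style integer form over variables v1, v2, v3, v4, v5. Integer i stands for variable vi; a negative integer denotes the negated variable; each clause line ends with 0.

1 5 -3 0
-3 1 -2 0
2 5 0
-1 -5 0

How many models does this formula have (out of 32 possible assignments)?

Split on v1, then v5.
  v1=T, v5=T: a clause becomes empty — 0.
  v1=T, v5=F: remaining (v2,v3,v4) ∈ {(T,F,F); (T,F,T); (T,T,F); (T,T,T)} — 4.
  v1=F, v5=T: v4 free; 3 ways for (v2,v3) × 2^1 = 6.
  v1=F, v5=F: remaining (v2,v3,v4) ∈ {(T,F,F); (T,F,T)} — 2.
Total: 0 + 4 + 6 + 2 = 12.

12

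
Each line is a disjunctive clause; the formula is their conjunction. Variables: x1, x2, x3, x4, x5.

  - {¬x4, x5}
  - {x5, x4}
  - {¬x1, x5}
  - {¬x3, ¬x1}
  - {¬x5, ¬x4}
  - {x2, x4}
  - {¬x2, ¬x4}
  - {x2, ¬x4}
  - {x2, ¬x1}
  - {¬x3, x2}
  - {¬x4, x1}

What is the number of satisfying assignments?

The models are:
  x1=F x2=T x3=F x4=F x5=T
  x1=F x2=T x3=T x4=F x5=T
  x1=T x2=T x3=F x4=F x5=T
That's 3 in total.

3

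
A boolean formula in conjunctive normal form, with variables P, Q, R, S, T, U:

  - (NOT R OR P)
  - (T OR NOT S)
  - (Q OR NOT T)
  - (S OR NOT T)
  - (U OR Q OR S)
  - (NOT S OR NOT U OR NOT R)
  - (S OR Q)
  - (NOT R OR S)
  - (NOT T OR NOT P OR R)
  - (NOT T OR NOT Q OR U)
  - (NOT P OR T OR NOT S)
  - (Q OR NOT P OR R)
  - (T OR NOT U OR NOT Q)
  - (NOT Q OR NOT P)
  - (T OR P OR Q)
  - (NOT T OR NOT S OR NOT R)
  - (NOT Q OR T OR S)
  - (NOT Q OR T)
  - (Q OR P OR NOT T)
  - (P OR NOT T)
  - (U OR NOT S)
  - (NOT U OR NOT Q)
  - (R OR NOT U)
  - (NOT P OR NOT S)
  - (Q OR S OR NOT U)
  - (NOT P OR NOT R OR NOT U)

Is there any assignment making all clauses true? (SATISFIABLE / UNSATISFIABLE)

Q = True:
  propagation gives P=False, R=False, T=True; an empty clause results — contradiction.
Q = False:
  propagation gives T=False, S=False; an empty clause results — contradiction.
Every branch closes, so no satisfying assignment exists.

UNSATISFIABLE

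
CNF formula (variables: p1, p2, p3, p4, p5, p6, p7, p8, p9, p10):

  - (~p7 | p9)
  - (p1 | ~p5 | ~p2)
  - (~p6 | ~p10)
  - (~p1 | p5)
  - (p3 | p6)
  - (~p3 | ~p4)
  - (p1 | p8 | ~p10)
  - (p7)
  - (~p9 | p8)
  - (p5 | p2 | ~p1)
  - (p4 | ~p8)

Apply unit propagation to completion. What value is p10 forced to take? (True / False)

Unit clause (p7) sets p7 = True.
(~p7 | p9) with p7 = True leaves only p9, so p9 = True.
(p8 | ~p9): since p9 = True, the clause reduces to (p8). p8 = True.
From (p4 | ~p8) and p8 = True: p4 = True.
In (~p3 | ~p4), ~p4 is now false; ~p3 must hold, so p3 = False.
From (p6 | p3) and p3 = False: p6 = True.
In (~p6 | ~p10), ~p6 is now false; ~p10 must hold, so p10 = False.

False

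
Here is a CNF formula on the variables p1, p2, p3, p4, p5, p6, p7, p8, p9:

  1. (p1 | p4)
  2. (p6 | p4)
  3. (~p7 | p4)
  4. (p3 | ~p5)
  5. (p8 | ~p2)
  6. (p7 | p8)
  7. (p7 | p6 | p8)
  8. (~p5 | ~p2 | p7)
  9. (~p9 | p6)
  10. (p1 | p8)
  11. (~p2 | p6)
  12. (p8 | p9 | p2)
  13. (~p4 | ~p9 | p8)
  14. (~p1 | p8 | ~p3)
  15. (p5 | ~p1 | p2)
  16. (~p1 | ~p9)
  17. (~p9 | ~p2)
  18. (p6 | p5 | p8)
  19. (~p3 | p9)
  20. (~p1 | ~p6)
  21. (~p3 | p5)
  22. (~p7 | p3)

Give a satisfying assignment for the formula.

Pure literal: p8 appears only positively; assign p8 = True.
Set p1 = False and propagate.
  then p4 is forced to True.
Branch on p2: take p2 = False.
Try p3 = True.
  then p9 is forced to True.
  then p6 is forced to True.
  then p5 is forced to True.
p7 is now unconstrained; take p7 = True.
Check each clause:
  1. (p1 | p4) — p4 is true.
  2. (p4 | p6) — p4 is true.
  3. (p4 | ~p7) — p4 is true.
  4. (~p5 | p3) — p3 is true.
  5. (p8 | ~p2) — p8 is true.
  6. (p7 | p8) — p8 is true.
  7. (p8 | p6 | p7) — p8 is true.
  8. (~p2 | p7 | ~p5) — ~p2 is true.
  9. (~p9 | p6) — p6 is true.
  10. (p1 | p8) — p8 is true.
  11. (p6 | ~p2) — ~p2 is true.
  12. (p9 | p8 | p2) — p8 is true.
  13. (p8 | ~p4 | ~p9) — p8 is true.
  14. (~p1 | p8 | ~p3) — p8 is true.
  15. (~p1 | p2 | p5) — p5 is true.
  16. (~p1 | ~p9) — ~p1 is true.
  17. (~p2 | ~p9) — ~p2 is true.
  18. (p5 | p6 | p8) — p8 is true.
  19. (~p3 | p9) — p9 is true.
  20. (~p6 | ~p1) — ~p1 is true.
  21. (p5 | ~p3) — p5 is true.
  22. (~p7 | p3) — p3 is true.

p1=F, p2=F, p3=T, p4=T, p5=T, p6=T, p7=T, p8=T, p9=T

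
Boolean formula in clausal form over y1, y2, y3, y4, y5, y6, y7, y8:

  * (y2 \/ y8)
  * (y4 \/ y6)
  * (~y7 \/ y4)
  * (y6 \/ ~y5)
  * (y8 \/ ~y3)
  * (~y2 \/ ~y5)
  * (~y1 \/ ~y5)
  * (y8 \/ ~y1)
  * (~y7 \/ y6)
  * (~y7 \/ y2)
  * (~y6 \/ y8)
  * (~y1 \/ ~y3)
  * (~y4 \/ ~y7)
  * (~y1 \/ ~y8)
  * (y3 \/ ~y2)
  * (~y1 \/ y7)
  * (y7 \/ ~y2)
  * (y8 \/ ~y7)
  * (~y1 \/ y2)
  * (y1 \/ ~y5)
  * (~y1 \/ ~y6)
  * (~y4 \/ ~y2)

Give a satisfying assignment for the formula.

y5 occurs only negated in the remaining clauses — set y5 = False.
Branch on y1: take y1 = False.
The remaining clauses are satisfied by y2 = False, y3 = True, y4 = True, y6 = True, y7 = False, y8 = True.
Every clause has at least one true literal under this assignment.

y1=0, y2=0, y3=1, y4=1, y5=0, y6=1, y7=0, y8=1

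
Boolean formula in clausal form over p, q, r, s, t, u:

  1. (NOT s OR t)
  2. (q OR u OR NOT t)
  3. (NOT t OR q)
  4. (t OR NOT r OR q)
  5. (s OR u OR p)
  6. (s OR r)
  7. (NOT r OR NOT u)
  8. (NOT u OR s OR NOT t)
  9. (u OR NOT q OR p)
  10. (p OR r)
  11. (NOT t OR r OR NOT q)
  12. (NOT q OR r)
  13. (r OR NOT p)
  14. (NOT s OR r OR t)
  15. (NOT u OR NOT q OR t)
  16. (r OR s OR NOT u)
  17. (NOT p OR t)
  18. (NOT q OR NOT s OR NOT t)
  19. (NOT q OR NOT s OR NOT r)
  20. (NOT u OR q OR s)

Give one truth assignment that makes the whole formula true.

p=True, q=True, r=True, s=False, t=True, u=False

Try p = True.
  then r is forced to True.
  then u is forced to False.
  then t is forced to True.
  then q is forced to True.
  then s is forced to False.
Check each clause:
  1. (t OR NOT s) — NOT s is true.
  2. (q OR u OR NOT t) — q is true.
  3. (NOT t OR q) — q is true.
  4. (q OR t OR NOT r) — q is true.
  5. (u OR p OR s) — p is true.
  6. (s OR r) — r is true.
  7. (NOT r OR NOT u) — NOT u is true.
  8. (NOT u OR s OR NOT t) — NOT u is true.
  9. (NOT q OR u OR p) — p is true.
  10. (p OR r) — p is true.
  11. (NOT t OR NOT q OR r) — r is true.
  12. (NOT q OR r) — r is true.
  13. (NOT p OR r) — r is true.
  14. (r OR NOT s OR t) — r is true.
  15. (NOT q OR t OR NOT u) — NOT u is true.
  16. (s OR r OR NOT u) — NOT u is true.
  17. (t OR NOT p) — t is true.
  18. (NOT s OR NOT q OR NOT t) — NOT s is true.
  19. (NOT q OR NOT r OR NOT s) — NOT s is true.
  20. (s OR NOT u OR q) — q is true.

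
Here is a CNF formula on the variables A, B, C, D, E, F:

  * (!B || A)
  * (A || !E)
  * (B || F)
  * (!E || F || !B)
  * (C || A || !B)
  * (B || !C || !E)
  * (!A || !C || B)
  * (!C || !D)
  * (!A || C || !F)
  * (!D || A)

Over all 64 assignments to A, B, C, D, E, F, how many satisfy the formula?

7

Split on A, then B.
  A=T, B=T: 5 of the 16 assignments to (C,D,E,F) work.
  A=T, B=F: a clause becomes empty — 0.
  A=F, B=T: a clause becomes empty — 0.
  A=F, B=F: remaining (C,D,E,F) ∈ {(F,F,F,T); (T,F,F,T)} — 2.
Total: 5 + 0 + 0 + 2 = 7.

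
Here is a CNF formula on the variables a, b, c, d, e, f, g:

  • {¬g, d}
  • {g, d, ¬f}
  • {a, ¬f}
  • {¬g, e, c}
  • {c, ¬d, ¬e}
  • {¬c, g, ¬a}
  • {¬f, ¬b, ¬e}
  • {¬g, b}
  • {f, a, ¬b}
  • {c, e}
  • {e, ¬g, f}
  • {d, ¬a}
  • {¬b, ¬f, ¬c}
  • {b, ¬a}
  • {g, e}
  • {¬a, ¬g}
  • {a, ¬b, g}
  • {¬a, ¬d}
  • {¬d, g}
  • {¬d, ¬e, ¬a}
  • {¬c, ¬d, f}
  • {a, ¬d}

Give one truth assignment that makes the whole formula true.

a=False, b=False, c=False, d=False, e=True, f=False, g=False

Try a = False.
  then f is forced to False.
  then b is forced to False.
  then g is forced to False.
  then e is forced to True.
  then d is forced to False.
c is now unconstrained; take c = False.
Check each clause:
  1. {¬g, d} — ¬g is true.
  2. {d, g, ¬f} — ¬f is true.
  3. {¬f, a} — ¬f is true.
  4. {¬g, e, c} — ¬g is true.
  5. {¬e, ¬d, c} — ¬d is true.
  6. {g, ¬c, ¬a} — ¬c is true.
  7. {¬f, ¬b, ¬e} — ¬f is true.
  8. {b, ¬g} — ¬g is true.
  9. {a, f, ¬b} — ¬b is true.
  10. {c, e} — e is true.
  11. {e, f, ¬g} — ¬g is true.
  12. {d, ¬a} — ¬a is true.
  13. {¬b, ¬f, ¬c} — ¬f is true.
  14. {b, ¬a} — ¬a is true.
  15. {g, e} — e is true.
  16. {¬g, ¬a} — ¬g is true.
  17. {a, ¬b, g} — ¬b is true.
  18. {¬a, ¬d} — ¬d is true.
  19. {¬d, g} — ¬d is true.
  20. {¬d, ¬a, ¬e} — ¬d is true.
  21. {¬d, f, ¬c} — ¬d is true.
  22. {¬d, a} — ¬d is true.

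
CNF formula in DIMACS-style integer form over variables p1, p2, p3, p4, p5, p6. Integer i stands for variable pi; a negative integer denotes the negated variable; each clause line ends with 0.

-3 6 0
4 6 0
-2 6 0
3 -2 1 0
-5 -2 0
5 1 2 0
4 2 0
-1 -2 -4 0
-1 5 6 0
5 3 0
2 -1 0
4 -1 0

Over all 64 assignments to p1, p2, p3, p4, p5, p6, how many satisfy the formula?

The models are:
  p1=0 p2=0 p3=0 p4=1 p5=1 p6=0
  p1=0 p2=0 p3=0 p4=1 p5=1 p6=1
  p1=0 p2=0 p3=1 p4=1 p5=1 p6=1
  p1=0 p2=1 p3=1 p4=0 p5=0 p6=1
  p1=0 p2=1 p3=1 p4=1 p5=0 p6=1
That's 5 in total.

5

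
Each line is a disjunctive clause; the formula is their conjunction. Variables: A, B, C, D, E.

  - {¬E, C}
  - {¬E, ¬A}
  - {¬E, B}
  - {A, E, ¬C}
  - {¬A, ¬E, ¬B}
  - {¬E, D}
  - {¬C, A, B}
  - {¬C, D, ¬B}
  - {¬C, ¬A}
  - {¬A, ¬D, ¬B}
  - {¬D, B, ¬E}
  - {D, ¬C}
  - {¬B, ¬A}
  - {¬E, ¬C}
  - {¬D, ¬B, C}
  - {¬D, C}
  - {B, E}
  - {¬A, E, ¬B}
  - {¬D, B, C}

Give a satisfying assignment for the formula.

A = False, B = True, C = False, D = False, E = False

Check each clause:
  1. {¬E, C} — ¬E is true.
  2. {¬E, ¬A} — ¬E is true.
  3. {¬E, B} — B is true.
  4. {¬C, E, A} — ¬C is true.
  5. {¬E, ¬B, ¬A} — ¬E is true.
  6. {¬E, D} — ¬E is true.
  7. {¬C, B, A} — B is true.
  8. {¬C, ¬B, D} — ¬C is true.
  9. {¬C, ¬A} — ¬C is true.
  10. {¬D, ¬B, ¬A} — ¬D is true.
  11. {B, ¬E, ¬D} — B is true.
  12. {¬C, D} — ¬C is true.
  13. {¬A, ¬B} — ¬A is true.
  14. {¬E, ¬C} — ¬E is true.
  15. {¬D, ¬B, C} — ¬D is true.
  16. {C, ¬D} — ¬D is true.
  17. {B, E} — B is true.
  18. {¬B, ¬A, E} — ¬A is true.
  19. {¬D, B, C} — B is true.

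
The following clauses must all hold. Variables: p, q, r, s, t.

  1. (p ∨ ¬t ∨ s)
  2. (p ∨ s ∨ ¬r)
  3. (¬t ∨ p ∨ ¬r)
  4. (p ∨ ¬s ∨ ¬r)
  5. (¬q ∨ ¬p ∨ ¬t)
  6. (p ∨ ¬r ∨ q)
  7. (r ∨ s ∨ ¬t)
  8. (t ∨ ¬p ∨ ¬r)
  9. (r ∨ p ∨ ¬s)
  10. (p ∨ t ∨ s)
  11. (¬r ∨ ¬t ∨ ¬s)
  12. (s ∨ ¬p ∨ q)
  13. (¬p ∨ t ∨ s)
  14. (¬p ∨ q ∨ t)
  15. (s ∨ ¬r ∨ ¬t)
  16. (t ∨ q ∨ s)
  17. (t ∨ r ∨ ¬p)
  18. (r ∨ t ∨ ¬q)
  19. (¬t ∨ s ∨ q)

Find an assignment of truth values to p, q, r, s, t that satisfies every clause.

Set p = True and propagate.
Set q = False and propagate.
  then s is forced to True.
  then t is forced to True.
  then r is forced to False.
Every clause has at least one true literal under this assignment.

p=1, q=0, r=0, s=1, t=1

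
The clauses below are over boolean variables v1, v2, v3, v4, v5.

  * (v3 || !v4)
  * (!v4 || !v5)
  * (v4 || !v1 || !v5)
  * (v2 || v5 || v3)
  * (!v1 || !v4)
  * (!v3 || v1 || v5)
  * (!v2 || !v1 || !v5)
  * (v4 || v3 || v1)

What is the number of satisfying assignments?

The models are:
  v1=F v2=F v3=T v4=F v5=T
  v1=F v2=T v3=T v4=F v5=T
  v1=T v2=F v3=T v4=F v5=F
  v1=T v2=T v3=F v4=F v5=F
  v1=T v2=T v3=T v4=F v5=F
Count: 5.

5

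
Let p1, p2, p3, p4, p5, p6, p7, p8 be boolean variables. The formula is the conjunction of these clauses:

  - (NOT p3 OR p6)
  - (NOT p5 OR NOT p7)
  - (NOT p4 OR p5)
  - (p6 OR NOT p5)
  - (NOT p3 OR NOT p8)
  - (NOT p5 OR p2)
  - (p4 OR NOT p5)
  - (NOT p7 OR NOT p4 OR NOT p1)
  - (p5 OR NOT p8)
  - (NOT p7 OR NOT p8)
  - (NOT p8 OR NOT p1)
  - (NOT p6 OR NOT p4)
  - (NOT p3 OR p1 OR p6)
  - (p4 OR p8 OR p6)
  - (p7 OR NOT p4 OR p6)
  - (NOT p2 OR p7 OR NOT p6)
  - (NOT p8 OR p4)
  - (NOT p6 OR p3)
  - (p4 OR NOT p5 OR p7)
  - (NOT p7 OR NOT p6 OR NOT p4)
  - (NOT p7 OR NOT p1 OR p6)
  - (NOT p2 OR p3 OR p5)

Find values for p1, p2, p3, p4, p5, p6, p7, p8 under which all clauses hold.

p1=T, p2=F, p3=T, p4=F, p5=F, p6=T, p7=F, p8=F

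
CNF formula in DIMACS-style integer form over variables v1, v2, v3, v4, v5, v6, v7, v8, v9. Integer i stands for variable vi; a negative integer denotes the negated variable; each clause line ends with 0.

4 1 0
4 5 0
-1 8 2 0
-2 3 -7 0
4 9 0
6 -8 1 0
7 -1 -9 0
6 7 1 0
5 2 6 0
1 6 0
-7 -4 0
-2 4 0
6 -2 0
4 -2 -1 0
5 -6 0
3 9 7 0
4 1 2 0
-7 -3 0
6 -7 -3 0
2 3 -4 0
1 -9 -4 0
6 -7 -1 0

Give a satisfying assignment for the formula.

v1=F, v2=F, v3=T, v4=T, v5=T, v6=T, v7=F, v8=T, v9=F

Check each clause:
  1. {v4, v1} — v4 is true.
  2. {v4, v5} — v4 is true.
  3. {v8, v2, ¬v1} — v8 is true.
  4. {¬v2, v3, ¬v7} — ¬v7 is true.
  5. {v9, v4} — v4 is true.
  6. {v1, ¬v8, v6} — v6 is true.
  7. {v7, ¬v1, ¬v9} — ¬v9 is true.
  8. {v1, v7, v6} — v6 is true.
  9. {v6, v5, v2} — v5 is true.
  10. {v6, v1} — v6 is true.
  11. {¬v4, ¬v7} — ¬v7 is true.
  12. {v4, ¬v2} — v4 is true.
  13. {¬v2, v6} — ¬v2 is true.
  14. {¬v2, ¬v1, v4} — v4 is true.
  15. {¬v6, v5} — v5 is true.
  16. {v3, v9, v7} — v3 is true.
  17. {v2, v4, v1} — v4 is true.
  18. {¬v7, ¬v3} — ¬v7 is true.
  19. {¬v7, ¬v3, v6} — ¬v7 is true.
  20. {v3, ¬v4, v2} — v3 is true.
  21. {v1, ¬v4, ¬v9} — ¬v9 is true.
  22. {¬v7, ¬v1, v6} — ¬v7 is true.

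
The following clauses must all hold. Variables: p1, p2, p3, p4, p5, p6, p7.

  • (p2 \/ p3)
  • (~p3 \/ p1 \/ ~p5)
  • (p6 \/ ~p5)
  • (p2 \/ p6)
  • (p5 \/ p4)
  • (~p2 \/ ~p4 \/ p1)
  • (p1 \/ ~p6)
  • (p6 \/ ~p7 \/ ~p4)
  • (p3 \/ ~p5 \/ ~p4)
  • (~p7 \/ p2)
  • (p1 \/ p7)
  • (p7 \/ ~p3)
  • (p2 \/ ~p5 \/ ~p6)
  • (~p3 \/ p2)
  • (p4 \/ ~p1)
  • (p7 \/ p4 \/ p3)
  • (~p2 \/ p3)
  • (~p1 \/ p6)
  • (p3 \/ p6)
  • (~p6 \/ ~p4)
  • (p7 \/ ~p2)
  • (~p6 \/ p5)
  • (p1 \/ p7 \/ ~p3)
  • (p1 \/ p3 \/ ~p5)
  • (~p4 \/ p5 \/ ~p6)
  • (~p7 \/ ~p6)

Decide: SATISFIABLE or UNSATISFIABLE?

UNSATISFIABLE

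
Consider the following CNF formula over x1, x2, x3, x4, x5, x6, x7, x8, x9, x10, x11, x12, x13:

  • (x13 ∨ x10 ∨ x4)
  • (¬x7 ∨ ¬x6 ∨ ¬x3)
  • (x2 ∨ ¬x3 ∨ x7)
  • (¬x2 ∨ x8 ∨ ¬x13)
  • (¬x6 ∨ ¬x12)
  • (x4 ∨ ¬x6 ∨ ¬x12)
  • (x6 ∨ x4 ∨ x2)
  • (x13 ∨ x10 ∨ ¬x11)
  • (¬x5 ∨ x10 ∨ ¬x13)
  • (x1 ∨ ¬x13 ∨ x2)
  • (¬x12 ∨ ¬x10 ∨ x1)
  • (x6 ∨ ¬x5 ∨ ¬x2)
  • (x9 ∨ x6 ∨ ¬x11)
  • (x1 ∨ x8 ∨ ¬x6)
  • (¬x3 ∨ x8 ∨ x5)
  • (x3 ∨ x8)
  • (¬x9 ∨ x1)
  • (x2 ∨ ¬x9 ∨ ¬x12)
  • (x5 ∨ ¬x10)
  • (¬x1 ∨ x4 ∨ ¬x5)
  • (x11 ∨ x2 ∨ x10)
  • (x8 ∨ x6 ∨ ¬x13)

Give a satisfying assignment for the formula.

Pure literal: x8 appears only positively; assign x8 = True.
x12 occurs only negated in the remaining clauses — set x12 = False.
Branch on x1: take x1 = True.
Branch on x2: take x2 = True.
For the remaining variables, x3 = True, x4 = False, x5 = False, x6 = True, x7 = False, x9 = True, x10 = False, x11 = True, x13 = True works.

x1 = T, x2 = T, x3 = T, x4 = F, x5 = F, x6 = T, x7 = F, x8 = T, x9 = T, x10 = F, x11 = T, x12 = F, x13 = T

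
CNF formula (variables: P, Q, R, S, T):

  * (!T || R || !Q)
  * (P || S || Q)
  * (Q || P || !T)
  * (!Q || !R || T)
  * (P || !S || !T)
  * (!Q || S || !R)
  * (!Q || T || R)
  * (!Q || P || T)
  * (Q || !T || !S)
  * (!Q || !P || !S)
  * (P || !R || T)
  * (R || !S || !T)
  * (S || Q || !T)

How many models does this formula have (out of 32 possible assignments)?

5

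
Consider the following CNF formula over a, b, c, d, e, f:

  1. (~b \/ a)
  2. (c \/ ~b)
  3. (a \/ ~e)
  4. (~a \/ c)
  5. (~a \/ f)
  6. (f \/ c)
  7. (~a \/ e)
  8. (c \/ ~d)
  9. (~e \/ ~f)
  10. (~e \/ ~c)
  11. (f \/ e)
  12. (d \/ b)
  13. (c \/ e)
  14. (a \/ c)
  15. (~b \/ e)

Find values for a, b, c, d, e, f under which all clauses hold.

a = F, b = F, c = T, d = T, e = F, f = T

Check each clause:
  1. (~b \/ a) — ~b is true.
  2. (c \/ ~b) — c is true.
  3. (a \/ ~e) — ~e is true.
  4. (c \/ ~a) — c is true.
  5. (~a \/ f) — f is true.
  6. (c \/ f) — c is true.
  7. (~a \/ e) — ~a is true.
  8. (c \/ ~d) — c is true.
  9. (~f \/ ~e) — ~e is true.
  10. (~c \/ ~e) — ~e is true.
  11. (e \/ f) — f is true.
  12. (b \/ d) — d is true.
  13. (e \/ c) — c is true.
  14. (c \/ a) — c is true.
  15. (~b \/ e) — ~b is true.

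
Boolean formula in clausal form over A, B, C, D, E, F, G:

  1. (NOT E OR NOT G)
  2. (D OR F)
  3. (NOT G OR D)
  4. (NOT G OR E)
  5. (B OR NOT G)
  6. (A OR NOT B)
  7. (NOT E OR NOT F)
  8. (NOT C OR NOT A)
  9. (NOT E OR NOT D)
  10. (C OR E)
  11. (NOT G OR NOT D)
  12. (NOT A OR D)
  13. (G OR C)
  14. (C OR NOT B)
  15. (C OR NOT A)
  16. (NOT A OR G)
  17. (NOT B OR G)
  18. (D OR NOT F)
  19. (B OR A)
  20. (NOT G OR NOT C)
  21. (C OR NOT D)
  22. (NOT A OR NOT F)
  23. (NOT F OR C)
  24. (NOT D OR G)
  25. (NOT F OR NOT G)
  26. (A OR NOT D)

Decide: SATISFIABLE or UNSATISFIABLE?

G = True:
  propagation gives E=False; an empty clause results — contradiction.
G = False:
  propagation gives C=True, A=False, B=False; an empty clause results — contradiction.
Every branch closes, so no satisfying assignment exists.

UNSATISFIABLE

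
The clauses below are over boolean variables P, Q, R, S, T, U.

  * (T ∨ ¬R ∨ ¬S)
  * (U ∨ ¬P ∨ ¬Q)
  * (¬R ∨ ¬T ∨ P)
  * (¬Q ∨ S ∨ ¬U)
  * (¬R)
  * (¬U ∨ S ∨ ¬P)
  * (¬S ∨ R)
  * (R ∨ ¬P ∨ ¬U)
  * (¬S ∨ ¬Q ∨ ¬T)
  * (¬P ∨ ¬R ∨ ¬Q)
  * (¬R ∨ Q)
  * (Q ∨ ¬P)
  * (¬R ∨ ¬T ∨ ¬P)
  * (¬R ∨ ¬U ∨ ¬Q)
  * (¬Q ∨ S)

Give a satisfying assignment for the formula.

P=F, Q=F, R=F, S=F, T=T, U=F

(¬R) is a unit clause, so R = False.
Unit propagation: (¬S) forces S = False.
Unit propagation: (¬Q) forces Q = False.
The clause (¬P) is unit: P must be False.
T, U are now unconstrained; take T = True, U = False.
Every clause has at least one true literal under this assignment.
Check each clause:
  1. (¬R ∨ ¬S ∨ T) — ¬R is true.
  2. (U ∨ ¬P ∨ ¬Q) — ¬P is true.
  3. (¬T ∨ P ∨ ¬R) — ¬R is true.
  4. (¬Q ∨ ¬U ∨ S) — ¬U is true.
  5. (¬R) — ¬R is true.
  6. (¬P ∨ ¬U ∨ S) — ¬U is true.
  7. (¬S ∨ R) — ¬S is true.
  8. (R ∨ ¬U ∨ ¬P) — ¬U is true.
  9. (¬S ∨ ¬T ∨ ¬Q) — ¬S is true.
  10. (¬P ∨ ¬Q ∨ ¬R) — ¬R is true.
  11. (Q ∨ ¬R) — ¬R is true.
  12. (Q ∨ ¬P) — ¬P is true.
  13. (¬P ∨ ¬T ∨ ¬R) — ¬R is true.
  14. (¬U ∨ ¬Q ∨ ¬R) — ¬U is true.
  15. (S ∨ ¬Q) — ¬Q is true.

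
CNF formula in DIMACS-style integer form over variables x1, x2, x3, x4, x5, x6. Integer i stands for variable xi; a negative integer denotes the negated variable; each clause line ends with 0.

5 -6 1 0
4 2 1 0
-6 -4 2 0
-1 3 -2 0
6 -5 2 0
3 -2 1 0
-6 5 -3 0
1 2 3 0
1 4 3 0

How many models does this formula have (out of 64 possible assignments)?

20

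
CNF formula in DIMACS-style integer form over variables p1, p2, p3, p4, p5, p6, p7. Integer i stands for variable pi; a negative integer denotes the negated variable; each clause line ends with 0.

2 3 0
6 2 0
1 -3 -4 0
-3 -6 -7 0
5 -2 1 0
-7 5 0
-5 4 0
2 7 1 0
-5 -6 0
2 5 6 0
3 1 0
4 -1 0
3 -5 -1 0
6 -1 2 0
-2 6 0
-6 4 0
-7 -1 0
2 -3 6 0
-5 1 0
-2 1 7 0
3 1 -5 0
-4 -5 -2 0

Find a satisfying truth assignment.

p1=T, p2=T, p3=T, p4=T, p5=F, p6=T, p7=F

Check each clause:
  1. (p2 ∨ p3) — p2 is true.
  2. (p6 ∨ p2) — p2 is true.
  3. (¬p4 ∨ ¬p3 ∨ p1) — p1 is true.
  4. (¬p3 ∨ ¬p6 ∨ ¬p7) — ¬p7 is true.
  5. (p5 ∨ ¬p2 ∨ p1) — p1 is true.
  6. (¬p7 ∨ p5) — ¬p7 is true.
  7. (¬p5 ∨ p4) — ¬p5 is true.
  8. (p1 ∨ p2 ∨ p7) — p1 is true.
  9. (¬p5 ∨ ¬p6) — ¬p5 is true.
  10. (p6 ∨ p5 ∨ p2) — p2 is true.
  11. (p3 ∨ p1) — p1 is true.
  12. (¬p1 ∨ p4) — p4 is true.
  13. (¬p1 ∨ p3 ∨ ¬p5) — p3 is true.
  14. (p2 ∨ p6 ∨ ¬p1) — p2 is true.
  15. (¬p2 ∨ p6) — p6 is true.
  16. (¬p6 ∨ p4) — p4 is true.
  17. (¬p7 ∨ ¬p1) — ¬p7 is true.
  18. (p6 ∨ ¬p3 ∨ p2) — p2 is true.
  19. (¬p5 ∨ p1) — p1 is true.
  20. (¬p2 ∨ p7 ∨ p1) — p1 is true.
  21. (p3 ∨ ¬p5 ∨ p1) — p1 is true.
  22. (¬p5 ∨ ¬p4 ∨ ¬p2) — ¬p5 is true.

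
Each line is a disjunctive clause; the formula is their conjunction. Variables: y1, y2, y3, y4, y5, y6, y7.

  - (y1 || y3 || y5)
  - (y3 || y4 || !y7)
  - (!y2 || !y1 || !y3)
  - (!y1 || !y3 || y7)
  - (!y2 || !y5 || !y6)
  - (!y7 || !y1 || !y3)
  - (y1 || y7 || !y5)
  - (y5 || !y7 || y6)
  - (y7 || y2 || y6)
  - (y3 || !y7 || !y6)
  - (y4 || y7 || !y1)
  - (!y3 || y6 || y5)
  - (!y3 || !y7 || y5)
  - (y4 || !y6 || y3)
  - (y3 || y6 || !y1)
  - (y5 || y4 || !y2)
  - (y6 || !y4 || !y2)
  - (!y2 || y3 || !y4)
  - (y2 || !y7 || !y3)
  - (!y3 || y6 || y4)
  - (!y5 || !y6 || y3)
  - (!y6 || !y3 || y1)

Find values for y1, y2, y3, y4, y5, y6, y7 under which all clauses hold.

y1=False, y2=False, y3=False, y4=True, y5=True, y6=False, y7=True

Check each clause:
  1. (y3 || y1 || y5) — y5 is true.
  2. (y3 || !y7 || y4) — y4 is true.
  3. (!y2 || !y1 || !y3) — !y3 is true.
  4. (y7 || !y3 || !y1) — !y3 is true.
  5. (!y2 || !y6 || !y5) — !y6 is true.
  6. (!y1 || !y7 || !y3) — !y3 is true.
  7. (y1 || y7 || !y5) — y7 is true.
  8. (y5 || y6 || !y7) — y5 is true.
  9. (y6 || y7 || y2) — y7 is true.
  10. (y3 || !y7 || !y6) — !y6 is true.
  11. (!y1 || y7 || y4) — y4 is true.
  12. (!y3 || y5 || y6) — !y3 is true.
  13. (!y3 || !y7 || y5) — y5 is true.
  14. (!y6 || y3 || y4) — !y6 is true.
  15. (y6 || y3 || !y1) — !y1 is true.
  16. (y4 || y5 || !y2) — y4 is true.
  17. (!y2 || y6 || !y4) — !y2 is true.
  18. (y3 || !y4 || !y2) — !y2 is true.
  19. (!y3 || !y7 || y2) — !y3 is true.
  20. (y4 || !y3 || y6) — y4 is true.
  21. (!y5 || !y6 || y3) — !y6 is true.
  22. (!y3 || !y6 || y1) — !y6 is true.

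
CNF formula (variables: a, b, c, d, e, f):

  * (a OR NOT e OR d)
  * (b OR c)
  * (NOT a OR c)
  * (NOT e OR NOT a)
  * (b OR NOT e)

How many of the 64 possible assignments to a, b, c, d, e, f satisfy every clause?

24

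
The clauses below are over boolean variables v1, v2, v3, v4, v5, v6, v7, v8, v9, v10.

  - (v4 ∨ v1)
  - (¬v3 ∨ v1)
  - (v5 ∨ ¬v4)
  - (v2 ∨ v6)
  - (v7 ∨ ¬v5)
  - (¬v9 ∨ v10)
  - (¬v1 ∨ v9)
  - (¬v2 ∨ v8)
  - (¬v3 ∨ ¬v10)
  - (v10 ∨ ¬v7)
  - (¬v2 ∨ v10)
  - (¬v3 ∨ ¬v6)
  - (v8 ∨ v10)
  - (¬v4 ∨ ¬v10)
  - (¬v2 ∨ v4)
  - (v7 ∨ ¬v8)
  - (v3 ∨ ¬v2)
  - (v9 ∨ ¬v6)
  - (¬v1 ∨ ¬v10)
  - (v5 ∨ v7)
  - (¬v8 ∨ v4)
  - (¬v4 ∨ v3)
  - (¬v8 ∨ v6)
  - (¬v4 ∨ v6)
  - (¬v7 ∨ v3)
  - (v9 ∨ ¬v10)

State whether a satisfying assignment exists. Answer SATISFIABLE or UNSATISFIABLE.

UNSATISFIABLE

v10 = True:
  propagation gives v3=False, v4=False, v1=True; an empty clause results — contradiction.
v10 = False:
  propagation gives v9=False, v1=False, v4=True, v3=False; an empty clause results — contradiction.
Every branch closes, so no satisfying assignment exists.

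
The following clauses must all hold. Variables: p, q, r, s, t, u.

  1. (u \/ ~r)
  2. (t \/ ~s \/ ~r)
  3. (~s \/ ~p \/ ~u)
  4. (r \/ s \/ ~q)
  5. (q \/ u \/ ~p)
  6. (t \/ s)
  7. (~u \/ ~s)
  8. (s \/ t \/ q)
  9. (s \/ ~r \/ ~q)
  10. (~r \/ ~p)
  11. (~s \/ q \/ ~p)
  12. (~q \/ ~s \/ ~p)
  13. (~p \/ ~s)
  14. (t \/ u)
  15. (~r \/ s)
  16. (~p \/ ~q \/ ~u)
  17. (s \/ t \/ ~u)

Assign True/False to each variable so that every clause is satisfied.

p=T, q=F, r=F, s=F, t=T, u=T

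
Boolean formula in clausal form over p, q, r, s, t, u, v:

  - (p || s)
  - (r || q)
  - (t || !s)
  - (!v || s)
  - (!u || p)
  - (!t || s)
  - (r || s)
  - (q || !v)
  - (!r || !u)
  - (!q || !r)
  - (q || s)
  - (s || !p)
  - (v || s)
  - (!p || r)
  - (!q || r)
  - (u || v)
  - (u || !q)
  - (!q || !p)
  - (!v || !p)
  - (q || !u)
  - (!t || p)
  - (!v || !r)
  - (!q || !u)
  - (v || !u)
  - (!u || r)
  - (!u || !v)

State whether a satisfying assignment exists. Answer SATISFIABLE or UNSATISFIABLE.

UNSATISFIABLE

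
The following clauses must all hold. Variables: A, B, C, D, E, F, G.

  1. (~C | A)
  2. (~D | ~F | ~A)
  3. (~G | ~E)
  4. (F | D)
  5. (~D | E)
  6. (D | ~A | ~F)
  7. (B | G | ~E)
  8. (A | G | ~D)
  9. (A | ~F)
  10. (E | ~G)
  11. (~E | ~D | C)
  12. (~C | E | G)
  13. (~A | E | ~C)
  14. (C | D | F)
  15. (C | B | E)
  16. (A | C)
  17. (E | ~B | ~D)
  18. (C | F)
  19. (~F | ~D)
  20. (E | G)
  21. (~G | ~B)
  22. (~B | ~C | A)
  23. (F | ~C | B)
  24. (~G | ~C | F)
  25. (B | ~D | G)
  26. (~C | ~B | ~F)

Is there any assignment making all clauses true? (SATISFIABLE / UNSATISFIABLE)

Try A = True.
For the remaining variables, B = True, C = True, D = True, E = True, F = False, G = False works.
So A=T, B=T, C=T, D=T, E=T, F=F, G=F is a satisfying assignment.

SATISFIABLE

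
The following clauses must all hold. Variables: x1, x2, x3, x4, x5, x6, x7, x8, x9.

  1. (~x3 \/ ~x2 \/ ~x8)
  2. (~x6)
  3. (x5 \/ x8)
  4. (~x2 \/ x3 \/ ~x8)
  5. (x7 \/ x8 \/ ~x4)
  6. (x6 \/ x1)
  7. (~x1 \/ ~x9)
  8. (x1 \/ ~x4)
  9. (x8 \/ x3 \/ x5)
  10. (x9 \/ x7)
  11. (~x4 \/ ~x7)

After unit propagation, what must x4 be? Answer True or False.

False

Unit clause (~x6) sets x6 = False.
In (x1 \/ x6), x6 is now false; x1 must hold, so x1 = True.
(~x9 \/ ~x1) with x1 = True leaves only ~x9, so x9 = False.
From (x7 \/ x9) and x9 = False: x7 = True.
In (~x4 \/ ~x7), ~x7 is now false; ~x4 must hold, so x4 = False.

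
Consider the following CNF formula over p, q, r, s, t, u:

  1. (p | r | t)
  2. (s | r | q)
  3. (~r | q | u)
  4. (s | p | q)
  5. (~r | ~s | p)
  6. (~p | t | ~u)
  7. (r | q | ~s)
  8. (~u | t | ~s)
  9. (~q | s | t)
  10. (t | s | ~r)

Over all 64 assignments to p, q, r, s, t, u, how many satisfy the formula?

Case analysis on s and r:
  s=1, r=1: remaining (p,q,t,u) ∈ {(1,0,1,1); (1,1,0,0); (1,1,1,0); (1,1,1,1)} — 4.
  s=1, r=0: 5 of the 16 assignments to (p,q,t,u) work.
  s=0, r=1: 5 of the 16 assignments to (p,q,t,u) work.
  s=0, r=0: remaining (p,q,t,u) ∈ {(0,1,1,0); (0,1,1,1); (1,1,1,0); (1,1,1,1)} — 4.
Total: 4 + 5 + 5 + 4 = 18.

18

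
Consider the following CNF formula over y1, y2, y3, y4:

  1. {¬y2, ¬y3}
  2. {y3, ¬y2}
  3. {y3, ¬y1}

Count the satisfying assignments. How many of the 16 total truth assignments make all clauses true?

6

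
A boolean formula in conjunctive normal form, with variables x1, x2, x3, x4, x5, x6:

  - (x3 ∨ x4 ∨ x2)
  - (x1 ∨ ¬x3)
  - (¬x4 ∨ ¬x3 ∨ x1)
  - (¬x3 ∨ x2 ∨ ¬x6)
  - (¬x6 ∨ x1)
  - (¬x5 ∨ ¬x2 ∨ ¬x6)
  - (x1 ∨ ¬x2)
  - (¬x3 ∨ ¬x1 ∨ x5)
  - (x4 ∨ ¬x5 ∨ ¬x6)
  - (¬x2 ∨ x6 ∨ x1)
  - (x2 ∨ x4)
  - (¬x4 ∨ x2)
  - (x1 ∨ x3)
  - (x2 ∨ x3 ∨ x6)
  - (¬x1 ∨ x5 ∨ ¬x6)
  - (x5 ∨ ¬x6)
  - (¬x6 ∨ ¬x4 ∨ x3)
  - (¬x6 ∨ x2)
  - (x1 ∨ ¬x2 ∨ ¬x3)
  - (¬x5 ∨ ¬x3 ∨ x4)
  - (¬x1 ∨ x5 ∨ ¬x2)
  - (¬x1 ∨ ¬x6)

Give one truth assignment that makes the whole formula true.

x1=True, x2=True, x3=False, x4=False, x5=True, x6=False

Set x1 = True and propagate.
  then x6 is forced to False.
The remaining clauses are satisfied by x2 = True, x3 = False, x4 = False, x5 = True.
Every clause has at least one true literal under this assignment.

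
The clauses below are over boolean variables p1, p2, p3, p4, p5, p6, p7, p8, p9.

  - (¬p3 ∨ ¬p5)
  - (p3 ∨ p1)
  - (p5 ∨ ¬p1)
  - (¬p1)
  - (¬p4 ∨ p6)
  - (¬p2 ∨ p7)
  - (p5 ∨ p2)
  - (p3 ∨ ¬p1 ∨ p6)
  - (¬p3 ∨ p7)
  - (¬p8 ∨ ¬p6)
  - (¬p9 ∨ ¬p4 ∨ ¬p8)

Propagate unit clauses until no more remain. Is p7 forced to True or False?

True

(¬p1) is a unit clause: p1 = False.
(p1 ∨ p3) with p1 = False leaves only p3, so p3 = True.
(¬p5 ∨ ¬p3) with p3 = True leaves only ¬p5, so p5 = False.
(p2 ∨ p5) with p5 = False leaves only p2, so p2 = True.
In (p7 ∨ ¬p2), ¬p2 is now false; p7 must hold, so p7 = True.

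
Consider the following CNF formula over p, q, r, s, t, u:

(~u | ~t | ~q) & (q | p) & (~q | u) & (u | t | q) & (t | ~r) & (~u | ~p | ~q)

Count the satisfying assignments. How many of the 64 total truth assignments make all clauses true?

Case analysis on q and u:
  q=T, u=T: remaining (p,r,s,t) ∈ {(F,F,F,F); (F,F,T,F)} — 2.
  q=T, u=F: a clause becomes empty — 0.
  q=F, u=T: s free; 3 ways for (p,r,t) × 2^1 = 6.
  q=F, u=F: remaining (p,r,s,t) ∈ {(T,F,F,T); (T,F,T,T); (T,T,F,T); (T,T,T,T)} — 4.
Total: 2 + 0 + 6 + 4 = 12.

12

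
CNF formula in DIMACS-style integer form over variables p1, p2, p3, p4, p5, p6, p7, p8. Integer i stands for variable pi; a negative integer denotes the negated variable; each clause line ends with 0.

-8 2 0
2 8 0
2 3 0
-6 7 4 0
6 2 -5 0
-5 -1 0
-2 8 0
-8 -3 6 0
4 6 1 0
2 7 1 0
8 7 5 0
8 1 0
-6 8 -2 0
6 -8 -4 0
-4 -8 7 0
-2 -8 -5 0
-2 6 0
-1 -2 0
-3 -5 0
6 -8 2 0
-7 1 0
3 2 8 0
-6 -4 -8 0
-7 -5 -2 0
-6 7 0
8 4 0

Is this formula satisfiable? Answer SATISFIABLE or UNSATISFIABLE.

UNSATISFIABLE

p8 = True:
  propagation gives p2=True, p5=False, p6=True, p1=False; an empty clause results — contradiction.
p8 = False:
  propagation gives p2=True; an empty clause results — contradiction.
Every branch closes, so no satisfying assignment exists.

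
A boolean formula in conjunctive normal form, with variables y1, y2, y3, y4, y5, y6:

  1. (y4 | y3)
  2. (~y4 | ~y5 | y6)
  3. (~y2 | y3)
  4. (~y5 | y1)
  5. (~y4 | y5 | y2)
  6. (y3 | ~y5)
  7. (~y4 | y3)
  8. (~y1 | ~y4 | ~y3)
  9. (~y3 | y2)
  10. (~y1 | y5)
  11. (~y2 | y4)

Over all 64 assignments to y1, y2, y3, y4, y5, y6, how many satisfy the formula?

The models are:
  y1=F y2=T y3=T y4=T y5=F y6=F
  y1=F y2=T y3=T y4=T y5=F y6=T
Count: 2.

2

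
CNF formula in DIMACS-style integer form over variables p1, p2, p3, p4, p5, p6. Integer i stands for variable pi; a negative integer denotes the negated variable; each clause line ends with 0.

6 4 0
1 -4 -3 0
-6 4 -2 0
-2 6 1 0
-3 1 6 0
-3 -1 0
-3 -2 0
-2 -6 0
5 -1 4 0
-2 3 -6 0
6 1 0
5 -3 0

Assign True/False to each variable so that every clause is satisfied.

Pure literal: p5 appears only positively; assign p5 = True.
Set p1 = True and propagate.
  then p3 is forced to False.
Branch on p2: take p2 = True.
  then p6 is forced to False.
  then p4 is forced to True.
Check each clause:
  1. (p6 | p4) — p4 is true.
  2. (~p4 | ~p3 | p1) — p1 is true.
  3. (p4 | ~p6 | ~p2) — ~p6 is true.
  4. (p1 | p6 | ~p2) — p1 is true.
  5. (p1 | ~p3 | p6) — p1 is true.
  6. (~p3 | ~p1) — ~p3 is true.
  7. (~p3 | ~p2) — ~p3 is true.
  8. (~p2 | ~p6) — ~p6 is true.
  9. (~p1 | p5 | p4) — p4 is true.
  10. (~p2 | p3 | ~p6) — ~p6 is true.
  11. (p6 | p1) — p1 is true.
  12. (~p3 | p5) — ~p3 is true.

p1=T, p2=T, p3=F, p4=T, p5=T, p6=F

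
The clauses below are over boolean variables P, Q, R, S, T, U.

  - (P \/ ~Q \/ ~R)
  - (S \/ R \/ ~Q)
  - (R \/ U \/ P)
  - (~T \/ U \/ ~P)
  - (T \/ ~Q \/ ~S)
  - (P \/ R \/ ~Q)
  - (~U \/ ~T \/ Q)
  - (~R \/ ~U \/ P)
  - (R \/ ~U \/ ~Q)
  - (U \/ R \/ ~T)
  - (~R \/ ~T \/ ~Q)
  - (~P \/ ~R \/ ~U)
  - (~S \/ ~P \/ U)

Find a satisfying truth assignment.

P=F, Q=F, R=T, S=F, T=F, U=F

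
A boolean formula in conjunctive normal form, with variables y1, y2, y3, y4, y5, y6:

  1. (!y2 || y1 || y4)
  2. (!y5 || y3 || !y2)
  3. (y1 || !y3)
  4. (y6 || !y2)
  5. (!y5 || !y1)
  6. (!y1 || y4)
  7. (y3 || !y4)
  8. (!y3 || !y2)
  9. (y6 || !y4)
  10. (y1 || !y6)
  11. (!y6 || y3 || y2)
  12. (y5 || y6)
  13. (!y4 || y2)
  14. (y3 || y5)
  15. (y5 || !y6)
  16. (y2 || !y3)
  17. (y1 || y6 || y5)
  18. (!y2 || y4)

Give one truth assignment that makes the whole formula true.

y1=F, y2=F, y3=F, y4=F, y5=T, y6=F

Check each clause:
  1. (y4 || !y2 || y1) — !y2 is true.
  2. (!y2 || !y5 || y3) — !y2 is true.
  3. (y1 || !y3) — !y3 is true.
  4. (y6 || !y2) — !y2 is true.
  5. (!y5 || !y1) — !y1 is true.
  6. (y4 || !y1) — !y1 is true.
  7. (y3 || !y4) — !y4 is true.
  8. (!y2 || !y3) — !y3 is true.
  9. (!y4 || y6) — !y4 is true.
  10. (y1 || !y6) — !y6 is true.
  11. (y3 || y2 || !y6) — !y6 is true.
  12. (y6 || y5) — y5 is true.
  13. (!y4 || y2) — !y4 is true.
  14. (y5 || y3) — y5 is true.
  15. (!y6 || y5) — !y6 is true.
  16. (y2 || !y3) — !y3 is true.
  17. (y5 || y1 || y6) — y5 is true.
  18. (y4 || !y2) — !y2 is true.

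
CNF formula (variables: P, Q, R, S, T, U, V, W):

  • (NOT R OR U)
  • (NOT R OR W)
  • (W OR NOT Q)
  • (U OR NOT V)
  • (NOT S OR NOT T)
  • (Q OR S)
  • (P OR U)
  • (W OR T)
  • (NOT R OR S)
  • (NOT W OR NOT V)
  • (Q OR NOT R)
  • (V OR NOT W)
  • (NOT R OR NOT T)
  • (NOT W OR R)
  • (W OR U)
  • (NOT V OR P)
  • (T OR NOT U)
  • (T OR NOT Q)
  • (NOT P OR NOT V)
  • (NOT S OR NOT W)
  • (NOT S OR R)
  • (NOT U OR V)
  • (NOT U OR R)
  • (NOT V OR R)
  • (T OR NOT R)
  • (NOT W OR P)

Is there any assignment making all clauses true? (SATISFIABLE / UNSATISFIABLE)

R = True:
  propagation gives U=True, W=True, S=True; an empty clause results — contradiction.
R = False:
  propagation gives W=False, Q=False, S=True; an empty clause results — contradiction.
Every branch closes, so no satisfying assignment exists.

UNSATISFIABLE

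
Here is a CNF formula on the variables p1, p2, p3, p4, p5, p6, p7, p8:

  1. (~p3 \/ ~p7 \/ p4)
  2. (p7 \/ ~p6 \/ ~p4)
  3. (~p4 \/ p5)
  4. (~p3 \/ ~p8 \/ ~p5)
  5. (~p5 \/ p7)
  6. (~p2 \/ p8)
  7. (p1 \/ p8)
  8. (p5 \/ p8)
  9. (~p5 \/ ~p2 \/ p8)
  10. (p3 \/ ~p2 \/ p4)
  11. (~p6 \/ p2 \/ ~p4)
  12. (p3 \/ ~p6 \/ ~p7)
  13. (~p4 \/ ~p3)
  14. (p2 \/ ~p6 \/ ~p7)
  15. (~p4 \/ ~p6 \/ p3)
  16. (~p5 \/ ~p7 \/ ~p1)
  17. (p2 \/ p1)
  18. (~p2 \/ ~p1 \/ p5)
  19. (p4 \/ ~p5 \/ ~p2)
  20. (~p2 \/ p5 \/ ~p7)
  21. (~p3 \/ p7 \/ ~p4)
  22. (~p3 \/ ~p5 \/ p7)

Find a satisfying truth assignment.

p1=True, p2=False, p3=False, p4=False, p5=False, p6=False, p7=False, p8=True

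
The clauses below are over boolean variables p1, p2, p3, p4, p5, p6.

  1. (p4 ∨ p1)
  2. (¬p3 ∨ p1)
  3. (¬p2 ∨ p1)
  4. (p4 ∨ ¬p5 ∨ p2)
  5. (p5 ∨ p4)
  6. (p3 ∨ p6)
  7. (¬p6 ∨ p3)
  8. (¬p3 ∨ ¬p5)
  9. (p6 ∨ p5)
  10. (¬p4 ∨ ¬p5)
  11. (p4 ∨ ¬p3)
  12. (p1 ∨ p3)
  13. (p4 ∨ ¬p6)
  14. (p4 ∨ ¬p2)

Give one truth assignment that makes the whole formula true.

p1 = 1, p2 = 0, p3 = 1, p4 = 1, p5 = 0, p6 = 1

Check each clause:
  1. (p1 ∨ p4) — p1 is true.
  2. (¬p3 ∨ p1) — p1 is true.
  3. (¬p2 ∨ p1) — p1 is true.
  4. (p4 ∨ p2 ∨ ¬p5) — ¬p5 is true.
  5. (p4 ∨ p5) — p4 is true.
  6. (p3 ∨ p6) — p3 is true.
  7. (p3 ∨ ¬p6) — p3 is true.
  8. (¬p3 ∨ ¬p5) — ¬p5 is true.
  9. (p5 ∨ p6) — p6 is true.
  10. (¬p4 ∨ ¬p5) — ¬p5 is true.
  11. (¬p3 ∨ p4) — p4 is true.
  12. (p1 ∨ p3) — p1 is true.
  13. (¬p6 ∨ p4) — p4 is true.
  14. (¬p2 ∨ p4) — p4 is true.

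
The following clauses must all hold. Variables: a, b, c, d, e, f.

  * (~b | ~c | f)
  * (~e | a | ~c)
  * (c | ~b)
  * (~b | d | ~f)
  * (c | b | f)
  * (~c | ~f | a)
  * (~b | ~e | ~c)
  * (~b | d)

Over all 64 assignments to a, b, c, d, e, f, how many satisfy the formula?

19

Split on b, then c.
  b=T, c=T: remaining (a,d,e,f) ∈ {(T,T,F,T)} — 1.
  b=T, c=F: a clause becomes empty — 0.
  b=F, c=T: d free; 5 ways for (a,e,f) × 2^1 = 10.
  b=F, c=F: forces f=T; a, d, e free → 2^3 = 8.
Total: 1 + 0 + 10 + 8 = 19.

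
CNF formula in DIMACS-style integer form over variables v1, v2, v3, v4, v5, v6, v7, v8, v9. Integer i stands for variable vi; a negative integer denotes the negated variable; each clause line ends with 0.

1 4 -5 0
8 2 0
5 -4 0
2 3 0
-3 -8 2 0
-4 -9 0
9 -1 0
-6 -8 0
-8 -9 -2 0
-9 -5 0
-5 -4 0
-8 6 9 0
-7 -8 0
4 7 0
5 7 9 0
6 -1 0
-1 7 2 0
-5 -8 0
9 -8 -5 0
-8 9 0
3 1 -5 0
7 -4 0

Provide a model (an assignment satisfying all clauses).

v1=F, v2=T, v3=F, v4=F, v5=F, v6=F, v7=T, v8=F, v9=F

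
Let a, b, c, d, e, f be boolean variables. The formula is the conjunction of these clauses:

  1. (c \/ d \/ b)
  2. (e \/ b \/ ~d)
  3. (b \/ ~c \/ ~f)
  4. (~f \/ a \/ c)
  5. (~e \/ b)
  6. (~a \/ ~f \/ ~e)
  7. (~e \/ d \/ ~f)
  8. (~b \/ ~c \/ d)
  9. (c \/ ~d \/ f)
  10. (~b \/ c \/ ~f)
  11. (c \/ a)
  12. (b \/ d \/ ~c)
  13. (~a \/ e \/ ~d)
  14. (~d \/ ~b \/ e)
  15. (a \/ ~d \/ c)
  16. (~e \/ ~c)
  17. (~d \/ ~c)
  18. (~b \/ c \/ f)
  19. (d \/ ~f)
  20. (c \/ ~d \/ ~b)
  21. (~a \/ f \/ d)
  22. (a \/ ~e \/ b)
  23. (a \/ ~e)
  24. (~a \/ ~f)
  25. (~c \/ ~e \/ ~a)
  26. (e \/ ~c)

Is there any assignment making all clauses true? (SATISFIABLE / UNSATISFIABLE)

c = True:
  propagation gives e=False; an empty clause results — contradiction.
c = False:
  propagation gives a=True, f=False, d=False; an empty clause results — contradiction.
Every branch closes, so no satisfying assignment exists.

UNSATISFIABLE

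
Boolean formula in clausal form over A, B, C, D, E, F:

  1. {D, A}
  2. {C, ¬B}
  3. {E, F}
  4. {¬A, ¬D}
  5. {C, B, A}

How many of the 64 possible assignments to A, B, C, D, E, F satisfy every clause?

15

Split on A, then B.
  A=1, B=1: remaining (C,D,E,F) ∈ {(1,0,0,1); (1,0,1,0); (1,0,1,1)} — 3.
  A=1, B=0: C free; 3 ways for (D,E,F) × 2^1 = 6.
  A=0, B=1: remaining (C,D,E,F) ∈ {(1,1,0,1); (1,1,1,0); (1,1,1,1)} — 3.
  A=0, B=0: remaining (C,D,E,F) ∈ {(1,1,0,1); (1,1,1,0); (1,1,1,1)} — 3.
Total: 3 + 6 + 3 + 3 = 15.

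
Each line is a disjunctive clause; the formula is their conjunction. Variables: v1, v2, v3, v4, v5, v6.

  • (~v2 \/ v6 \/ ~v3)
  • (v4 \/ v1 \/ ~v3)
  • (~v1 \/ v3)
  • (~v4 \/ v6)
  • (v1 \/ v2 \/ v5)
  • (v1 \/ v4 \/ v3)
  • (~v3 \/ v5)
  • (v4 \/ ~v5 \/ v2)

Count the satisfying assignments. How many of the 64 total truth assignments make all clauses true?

Split on v3, then v1.
  v3=T, v1=T: remaining (v2,v4,v5,v6) ∈ {(F,T,T,T); (T,F,T,T); (T,T,T,T)} — 3.
  v3=T, v1=F: remaining (v2,v4,v5,v6) ∈ {(F,T,T,T); (T,T,T,T)} — 2.
  v3=F, v1=T: a clause becomes empty — 0.
  v3=F, v1=F: remaining (v2,v4,v5,v6) ∈ {(F,T,T,T); (T,T,F,T); (T,T,T,T)} — 3.
Total: 3 + 2 + 0 + 3 = 8.

8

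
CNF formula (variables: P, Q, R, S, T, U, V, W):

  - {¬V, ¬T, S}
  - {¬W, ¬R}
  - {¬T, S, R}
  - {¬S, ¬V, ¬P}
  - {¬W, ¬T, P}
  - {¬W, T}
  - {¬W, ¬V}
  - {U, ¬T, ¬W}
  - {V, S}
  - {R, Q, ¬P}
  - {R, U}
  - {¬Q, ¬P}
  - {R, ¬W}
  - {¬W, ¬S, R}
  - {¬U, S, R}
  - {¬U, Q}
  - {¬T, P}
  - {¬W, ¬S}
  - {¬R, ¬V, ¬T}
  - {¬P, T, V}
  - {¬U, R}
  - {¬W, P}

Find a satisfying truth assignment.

P = False, Q = True, R = True, S = True, T = False, U = True, V = True, W = False

Check each clause:
  1. {¬T, ¬V, S} — ¬T is true.
  2. {¬R, ¬W} — ¬W is true.
  3. {R, S, ¬T} — R is true.
  4. {¬P, ¬S, ¬V} — ¬P is true.
  5. {¬T, ¬W, P} — ¬W is true.
  6. {¬W, T} — ¬W is true.
  7. {¬W, ¬V} — ¬W is true.
  8. {¬T, U, ¬W} — ¬W is true.
  9. {S, V} — S is true.
  10. {R, Q, ¬P} — Q is true.
  11. {R, U} — R is true.
  12. {¬P, ¬Q} — ¬P is true.
  13. {R, ¬W} — ¬W is true.
  14. {¬S, R, ¬W} — ¬W is true.
  15. {R, ¬U, S} — R is true.
  16. {Q, ¬U} — Q is true.
  17. {P, ¬T} — ¬T is true.
  18. {¬S, ¬W} — ¬W is true.
  19. {¬V, ¬T, ¬R} — ¬T is true.
  20. {V, ¬P, T} — ¬P is true.
  21. {¬U, R} — R is true.
  22. {¬W, P} — ¬W is true.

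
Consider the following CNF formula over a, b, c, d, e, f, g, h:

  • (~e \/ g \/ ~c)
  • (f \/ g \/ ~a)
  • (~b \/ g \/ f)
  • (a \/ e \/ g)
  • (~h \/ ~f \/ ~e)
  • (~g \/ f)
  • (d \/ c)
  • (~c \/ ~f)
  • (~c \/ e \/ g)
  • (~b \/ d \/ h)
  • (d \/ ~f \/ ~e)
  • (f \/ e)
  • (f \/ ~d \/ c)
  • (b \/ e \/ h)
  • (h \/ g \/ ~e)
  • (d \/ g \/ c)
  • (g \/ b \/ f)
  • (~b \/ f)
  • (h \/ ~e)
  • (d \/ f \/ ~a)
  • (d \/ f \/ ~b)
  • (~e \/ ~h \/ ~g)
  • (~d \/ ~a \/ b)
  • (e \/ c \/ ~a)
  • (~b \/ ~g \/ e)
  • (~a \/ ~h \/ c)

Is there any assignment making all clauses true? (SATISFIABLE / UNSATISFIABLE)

Set a = False and propagate.
Try b = False.
Branch on c: take c = False.
  then d is forced to True.
  then f is forced to True.
The remaining clauses are satisfied by e = False, g = True, h = True.
Every clause has at least one true literal under this assignment.
So a=F  b=F  c=F  d=T  e=F  f=T  g=T  h=T is a satisfying assignment.

SATISFIABLE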